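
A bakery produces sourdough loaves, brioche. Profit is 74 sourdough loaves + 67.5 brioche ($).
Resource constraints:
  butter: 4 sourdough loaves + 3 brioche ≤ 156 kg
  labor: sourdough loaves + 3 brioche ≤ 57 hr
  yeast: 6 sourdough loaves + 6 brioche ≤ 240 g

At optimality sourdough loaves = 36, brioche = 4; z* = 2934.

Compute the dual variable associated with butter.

At the optimum: butter uses 156 of 156 (binding); labor uses 48 of 57 (slack = 9); yeast uses 240 of 240 (binding).
By complementary slackness, y = 0 for the non-binding constraint.
The binding rows give the dual system: 4·y_butter + 6·y_yeast = 74 and 3·y_butter + 6·y_yeast = 67.5.
Solving: y_butter = 6.5, y_yeast = 8.
Shadow price of butter = 6.5.

6.5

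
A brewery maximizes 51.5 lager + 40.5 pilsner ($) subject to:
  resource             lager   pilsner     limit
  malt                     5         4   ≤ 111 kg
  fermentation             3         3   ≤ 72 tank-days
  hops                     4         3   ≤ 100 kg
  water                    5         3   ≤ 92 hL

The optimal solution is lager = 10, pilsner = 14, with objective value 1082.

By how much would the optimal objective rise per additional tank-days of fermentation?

8

Binding: fermentation and water. Non-binding: malt (5 unused), hops (18 unused).
Slack constraints have shadow price 0 (complementary slackness).
Dual feasibility on the basic columns requires 3·y_fermentation + 5·y_water = 51.5, 3·y_fermentation + 3·y_water = 40.5.
→ y_fermentation = 8 and y_water = 5.5.
Shadow price of fermentation = 8.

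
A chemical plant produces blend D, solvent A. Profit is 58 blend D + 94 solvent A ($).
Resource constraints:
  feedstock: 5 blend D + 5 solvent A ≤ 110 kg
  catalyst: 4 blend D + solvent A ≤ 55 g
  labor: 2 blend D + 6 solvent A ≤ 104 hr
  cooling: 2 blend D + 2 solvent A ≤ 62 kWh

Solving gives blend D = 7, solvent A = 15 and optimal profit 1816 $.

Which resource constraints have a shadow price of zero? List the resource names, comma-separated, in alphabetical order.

catalyst, cooling

feedstock: 110/110 (binding)
catalyst: 43/55 (slack 12)
labor: 104/104 (binding)
cooling: 44/62 (slack 18)
By complementary slackness, a constraint with positive slack has shadow price 0 → catalyst, cooling.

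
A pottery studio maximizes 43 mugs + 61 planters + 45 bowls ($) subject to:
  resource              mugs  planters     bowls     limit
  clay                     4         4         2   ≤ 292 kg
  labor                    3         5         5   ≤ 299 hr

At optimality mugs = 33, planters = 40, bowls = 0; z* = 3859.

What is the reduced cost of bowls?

-8

Check each constraint at x*: clay 292/292 (tight); labor 299/299 (tight).
The binding rows give the dual system: 4·y_clay + 3·y_labor = 43 and 4·y_clay + 5·y_labor = 61.
Solving: y_clay = 4, y_labor = 9.
Reduced cost of bowls: c₃ − yᵀa₃ = 45 − (4·2 + 9·5) = 45 − 53 = -8.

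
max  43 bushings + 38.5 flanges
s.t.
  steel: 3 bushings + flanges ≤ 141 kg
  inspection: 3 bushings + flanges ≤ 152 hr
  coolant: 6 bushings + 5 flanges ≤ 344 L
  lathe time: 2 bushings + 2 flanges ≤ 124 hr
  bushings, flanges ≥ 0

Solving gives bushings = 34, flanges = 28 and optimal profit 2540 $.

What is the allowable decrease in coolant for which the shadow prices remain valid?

34

Binding constraints: coolant, lathe time. The basis is B = [[6,5],[2,2]] with det 2.
Per unit decrease in coolant, x* moves by d = (-1, 1).
The basis stays optimal until bushings reaches 0; allowable decrease = 34 L.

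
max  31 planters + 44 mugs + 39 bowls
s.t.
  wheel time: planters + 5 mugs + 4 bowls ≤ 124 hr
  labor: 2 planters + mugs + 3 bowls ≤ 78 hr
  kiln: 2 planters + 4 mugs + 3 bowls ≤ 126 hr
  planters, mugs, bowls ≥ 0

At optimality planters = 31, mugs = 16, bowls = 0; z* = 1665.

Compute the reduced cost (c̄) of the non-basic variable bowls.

Binding: labor and kiln. Non-binding: wheel time (13 unused).
Slack constraints have shadow price 0 (complementary slackness).
The binding rows give the dual system: 2·y_labor + 2·y_kiln = 31 and 1·y_labor + 4·y_kiln = 44.
This yields shadow prices y_labor = 6, y_kiln = 9.5.
Reduced cost of bowls: c₃ − yᵀa₃ = 39 − (6·3 + 9.5·3) = 39 − 46.5 = -7.5.

-7.5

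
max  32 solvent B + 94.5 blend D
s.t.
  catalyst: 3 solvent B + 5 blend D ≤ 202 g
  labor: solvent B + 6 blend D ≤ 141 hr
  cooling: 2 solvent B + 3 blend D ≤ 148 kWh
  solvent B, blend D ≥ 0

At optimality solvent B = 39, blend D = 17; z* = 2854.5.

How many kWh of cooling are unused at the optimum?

19

cooling used = 2·39 + 3·17 = 129; slack = 148 − 129 = 19.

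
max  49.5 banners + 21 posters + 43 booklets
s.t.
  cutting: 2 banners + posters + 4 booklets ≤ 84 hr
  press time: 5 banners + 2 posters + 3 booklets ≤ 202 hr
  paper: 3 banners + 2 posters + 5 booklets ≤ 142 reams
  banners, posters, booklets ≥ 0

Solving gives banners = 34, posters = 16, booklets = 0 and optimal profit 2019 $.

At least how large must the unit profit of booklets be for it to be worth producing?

Binding: cutting and press time. Non-binding: paper (8 unused).
Since paper is not tight, its dual is 0.
Dual feasibility on the basic columns requires 2·y_cutting + 5·y_press time = 49.5, 1·y_cutting + 2·y_press time = 21.
This yields shadow prices y_cutting = 6, y_press time = 7.5.
booklets enters the basis when its profit ≥ yᵀa₃ = 6·4 + 7.5·3 = 46.5.

46.5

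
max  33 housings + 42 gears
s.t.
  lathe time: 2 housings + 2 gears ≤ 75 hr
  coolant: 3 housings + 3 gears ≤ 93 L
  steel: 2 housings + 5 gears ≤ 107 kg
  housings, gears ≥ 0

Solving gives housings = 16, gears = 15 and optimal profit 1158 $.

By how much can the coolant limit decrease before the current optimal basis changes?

28.8

Binding constraints: coolant, steel. The basis is B = [[3,3],[2,5]] with det 9.
Per unit decrease in coolant, x* moves by d = (-0.5556, 0.2222).
The basis stays optimal until housings reaches 0; allowable decrease = 28.8 L.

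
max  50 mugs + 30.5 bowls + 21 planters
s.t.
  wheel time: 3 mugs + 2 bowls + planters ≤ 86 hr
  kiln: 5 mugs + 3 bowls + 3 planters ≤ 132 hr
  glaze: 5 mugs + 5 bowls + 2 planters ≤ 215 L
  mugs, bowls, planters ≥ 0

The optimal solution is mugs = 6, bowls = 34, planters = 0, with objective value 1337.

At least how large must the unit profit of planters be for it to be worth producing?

Binding: wheel time and kiln. Non-binding: glaze (15 unused).
Slack constraints have shadow price 0 (complementary slackness).
The binding rows give the dual system: 3·y_wheel time + 5·y_kiln = 50 and 2·y_wheel time + 3·y_kiln = 30.5.
Solving: y_wheel time = 2.5, y_kiln = 8.5.
planters enters the basis when its profit ≥ yᵀa₃ = 2.5·1 + 8.5·3 = 28.

28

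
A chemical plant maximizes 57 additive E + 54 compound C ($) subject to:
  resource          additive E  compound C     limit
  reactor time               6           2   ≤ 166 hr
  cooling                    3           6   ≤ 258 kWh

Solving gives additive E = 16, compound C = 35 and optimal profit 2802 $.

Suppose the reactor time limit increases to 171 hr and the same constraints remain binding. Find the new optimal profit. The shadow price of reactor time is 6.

2832

Δb = 5, so new z* = 2802 + (6)·(5) = 2802 + 30 = 2832.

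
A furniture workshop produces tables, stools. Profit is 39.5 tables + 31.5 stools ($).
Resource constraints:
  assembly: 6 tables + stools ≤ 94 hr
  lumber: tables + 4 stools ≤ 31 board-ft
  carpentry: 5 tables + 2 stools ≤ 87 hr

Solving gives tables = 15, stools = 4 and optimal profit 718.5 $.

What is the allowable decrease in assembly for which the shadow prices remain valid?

86.25

Binding constraints: assembly, lumber. The basis is B = [[6,1],[1,4]] with det 23.
Per unit decrease in assembly, x* moves by d = (-0.1739, 0.0435).
The basis stays optimal until tables reaches 0; allowable decrease = 86.25 hr.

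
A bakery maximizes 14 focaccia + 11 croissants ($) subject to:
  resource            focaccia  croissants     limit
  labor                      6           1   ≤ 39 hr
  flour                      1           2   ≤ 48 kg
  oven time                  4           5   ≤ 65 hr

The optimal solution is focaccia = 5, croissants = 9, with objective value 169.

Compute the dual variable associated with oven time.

At the optimum: labor uses 39 of 39 (binding); flour uses 23 of 48 (slack = 25); oven time uses 65 of 65 (binding).
By complementary slackness, y = 0 for the non-binding constraint.
From A_Bᵀ y = c: 6·y_labor + 4·y_oven time = 14; 1·y_labor + 5·y_oven time = 11.
Solving: y_labor = 1, y_oven time = 2.
Shadow price of oven time = 2.

2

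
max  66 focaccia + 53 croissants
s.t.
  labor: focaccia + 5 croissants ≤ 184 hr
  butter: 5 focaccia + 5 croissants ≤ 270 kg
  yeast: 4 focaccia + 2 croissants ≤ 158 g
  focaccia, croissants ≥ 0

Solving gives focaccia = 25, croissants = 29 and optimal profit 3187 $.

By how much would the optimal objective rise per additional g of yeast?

At the optimum: labor uses 170 of 184 (slack = 14); butter uses 270 of 270 (binding); yeast uses 158 of 158 (binding).
Slack constraints have shadow price 0 (complementary slackness).
From A_Bᵀ y = c: 5·y_butter + 4·y_yeast = 66; 5·y_butter + 2·y_yeast = 53.
This yields shadow prices y_butter = 8, y_yeast = 6.5.
Shadow price of yeast = 6.5.

6.5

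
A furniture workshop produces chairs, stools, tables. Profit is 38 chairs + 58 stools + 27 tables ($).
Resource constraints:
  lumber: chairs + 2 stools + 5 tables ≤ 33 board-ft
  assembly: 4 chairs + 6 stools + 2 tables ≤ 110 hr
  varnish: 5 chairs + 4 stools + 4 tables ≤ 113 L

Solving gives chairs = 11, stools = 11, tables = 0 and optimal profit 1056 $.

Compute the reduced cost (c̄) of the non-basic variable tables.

-1

Binding: lumber and assembly. Non-binding: varnish (14 unused).
Slack constraints have shadow price 0 (complementary slackness).
The binding rows give the dual system: 1·y_lumber + 4·y_assembly = 38 and 2·y_lumber + 6·y_assembly = 58.
→ y_lumber = 2 and y_assembly = 9.
Reduced cost of tables: c₃ − yᵀa₃ = 27 − (2·5 + 9·2) = 27 − 28 = -1.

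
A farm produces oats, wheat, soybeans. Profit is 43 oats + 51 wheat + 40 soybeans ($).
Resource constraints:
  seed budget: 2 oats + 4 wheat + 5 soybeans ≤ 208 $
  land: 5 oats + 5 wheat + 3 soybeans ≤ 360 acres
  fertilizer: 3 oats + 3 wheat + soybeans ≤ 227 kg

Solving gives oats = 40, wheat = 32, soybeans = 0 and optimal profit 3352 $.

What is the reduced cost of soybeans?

-1

At the optimum: seed budget uses 208 of 208 (binding); land uses 360 of 360 (binding); fertilizer uses 216 of 227 (slack = 11).
By complementary slackness, y = 0 for the non-binding constraint.
Dual feasibility on the basic columns requires 2·y_seed budget + 5·y_land = 43, 4·y_seed budget + 5·y_land = 51.
Solving: y_seed budget = 4, y_land = 7.
Reduced cost of soybeans: c₃ − yᵀa₃ = 40 − (4·5 + 7·3) = 40 − 41 = -1.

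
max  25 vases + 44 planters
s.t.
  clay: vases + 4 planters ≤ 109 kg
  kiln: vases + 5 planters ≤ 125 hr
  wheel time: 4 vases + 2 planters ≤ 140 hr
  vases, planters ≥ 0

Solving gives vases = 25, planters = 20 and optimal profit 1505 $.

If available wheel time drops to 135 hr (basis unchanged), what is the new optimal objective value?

Check each constraint at x*: clay 105/109 (slack 4); kiln 125/125 (tight); wheel time 140/140 (tight).
By complementary slackness, y = 0 for the non-binding constraint.
The binding rows give the dual system: 1·y_kiln + 4·y_wheel time = 25 and 5·y_kiln + 2·y_wheel time = 44.
→ y_kiln = 7 and y_wheel time = 4.5.
Δz = y_wheel time·Δb = 4.5 × (-5) = -22.5, so new z* = 1505 − 22.5 = 1482.5.

1482.5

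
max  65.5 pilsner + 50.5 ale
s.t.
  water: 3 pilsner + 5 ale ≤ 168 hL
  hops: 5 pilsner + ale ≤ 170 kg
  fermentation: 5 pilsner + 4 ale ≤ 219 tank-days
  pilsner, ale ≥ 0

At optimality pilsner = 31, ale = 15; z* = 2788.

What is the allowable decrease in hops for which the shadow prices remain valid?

Binding constraints: water, hops. The basis is B = [[3,5],[5,1]] with det -22.
Per unit decrease in hops, x* moves by d = (-0.2273, 0.1364).
The basis stays optimal until pilsner reaches 0; allowable decrease = 136.4 kg.

136.4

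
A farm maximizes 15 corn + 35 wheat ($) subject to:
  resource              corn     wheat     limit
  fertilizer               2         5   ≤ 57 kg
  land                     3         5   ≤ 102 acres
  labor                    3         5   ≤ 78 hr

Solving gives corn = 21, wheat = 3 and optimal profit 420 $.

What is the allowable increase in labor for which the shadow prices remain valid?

7.5

Binding constraints: fertilizer, labor. The basis is B = [[2,5],[3,5]] with det -5.
Per unit increase in labor, x* moves by d = (1, -0.4).
The basis stays optimal until wheat reaches 0; allowable increase = 7.5 hr.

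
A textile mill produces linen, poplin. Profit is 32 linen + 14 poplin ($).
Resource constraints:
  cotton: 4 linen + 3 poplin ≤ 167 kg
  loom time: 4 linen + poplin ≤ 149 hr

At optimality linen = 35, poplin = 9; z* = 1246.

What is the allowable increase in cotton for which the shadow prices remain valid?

Binding constraints: cotton, loom time. The basis is B = [[4,3],[4,1]] with det -8.
Per unit increase in cotton, x* moves by d = (-0.125, 0.5).
The basis stays optimal until linen reaches 0; allowable increase = 280 kg.

280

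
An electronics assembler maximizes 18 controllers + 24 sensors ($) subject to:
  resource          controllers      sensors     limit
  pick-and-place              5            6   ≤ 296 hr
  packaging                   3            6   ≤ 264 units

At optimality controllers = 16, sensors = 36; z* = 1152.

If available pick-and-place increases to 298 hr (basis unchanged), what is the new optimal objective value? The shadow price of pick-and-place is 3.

1158

Δb = 2, so new z* = 1152 + (3)·(2) = 1152 + 6 = 1158.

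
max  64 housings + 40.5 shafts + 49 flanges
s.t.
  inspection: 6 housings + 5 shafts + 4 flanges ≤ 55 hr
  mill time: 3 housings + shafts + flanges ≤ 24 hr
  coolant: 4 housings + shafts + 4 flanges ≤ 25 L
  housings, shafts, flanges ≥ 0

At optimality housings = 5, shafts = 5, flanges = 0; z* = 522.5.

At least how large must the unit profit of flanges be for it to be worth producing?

50

Check each constraint at x*: inspection 55/55 (tight); mill time 20/24 (slack 4); coolant 25/25 (tight).
By complementary slackness, y = 0 for the non-binding constraint.
The binding rows give the dual system: 6·y_inspection + 4·y_coolant = 64 and 5·y_inspection + 1·y_coolant = 40.5.
This yields shadow prices y_inspection = 7, y_coolant = 5.5.
flanges enters the basis when its profit ≥ yᵀa₃ = 7·4 + 5.5·4 = 50.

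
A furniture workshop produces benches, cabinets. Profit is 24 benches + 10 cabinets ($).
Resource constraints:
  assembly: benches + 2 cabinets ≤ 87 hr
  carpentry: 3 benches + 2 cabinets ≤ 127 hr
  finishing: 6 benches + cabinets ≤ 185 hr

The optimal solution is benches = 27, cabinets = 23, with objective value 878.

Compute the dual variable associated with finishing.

Binding: carpentry and finishing. Non-binding: assembly (14 unused).
Slack constraints have shadow price 0 (complementary slackness).
From A_Bᵀ y = c: 3·y_carpentry + 6·y_finishing = 24; 2·y_carpentry + 1·y_finishing = 10.
This yields shadow prices y_carpentry = 4, y_finishing = 2.
Shadow price of finishing = 2.

2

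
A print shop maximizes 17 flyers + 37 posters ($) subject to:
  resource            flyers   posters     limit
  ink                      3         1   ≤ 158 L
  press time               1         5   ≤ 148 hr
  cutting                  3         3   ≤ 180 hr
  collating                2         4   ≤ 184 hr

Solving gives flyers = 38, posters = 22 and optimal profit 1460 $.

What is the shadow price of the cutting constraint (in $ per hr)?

At the optimum: ink uses 136 of 158 (slack = 22); press time uses 148 of 148 (binding); cutting uses 180 of 180 (binding); collating uses 164 of 184 (slack = 20).
By complementary slackness, y = 0 for the non-binding constraints.
The binding rows give the dual system: 1·y_press time + 3·y_cutting = 17 and 5·y_press time + 3·y_cutting = 37.
This yields shadow prices y_press time = 5, y_cutting = 4.
Shadow price of cutting = 4.

4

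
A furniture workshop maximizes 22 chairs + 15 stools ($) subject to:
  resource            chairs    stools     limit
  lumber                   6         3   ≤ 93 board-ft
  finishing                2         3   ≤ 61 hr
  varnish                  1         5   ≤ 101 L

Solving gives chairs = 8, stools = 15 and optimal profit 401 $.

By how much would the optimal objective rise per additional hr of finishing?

Check each constraint at x*: lumber 93/93 (tight); finishing 61/61 (tight); varnish 83/101 (slack 18).
Since varnish is not tight, its dual is 0.
From A_Bᵀ y = c: 6·y_lumber + 2·y_finishing = 22; 3·y_lumber + 3·y_finishing = 15.
→ y_lumber = 3 and y_finishing = 2.
Shadow price of finishing = 2.

2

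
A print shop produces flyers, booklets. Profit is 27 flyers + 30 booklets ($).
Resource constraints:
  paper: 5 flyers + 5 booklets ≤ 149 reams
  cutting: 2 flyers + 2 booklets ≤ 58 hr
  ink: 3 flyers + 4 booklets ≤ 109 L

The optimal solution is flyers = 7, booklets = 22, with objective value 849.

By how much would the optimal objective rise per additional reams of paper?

0

Check each constraint at x*: paper 145/149 (slack 4); cutting 58/58 (tight); ink 109/109 (tight).
Since paper is not tight, its dual is 0.
Dual feasibility on the basic columns requires 2·y_cutting + 3·y_ink = 27, 2·y_cutting + 4·y_ink = 30.
This yields shadow prices y_cutting = 9, y_ink = 3.
Shadow price of paper = 0.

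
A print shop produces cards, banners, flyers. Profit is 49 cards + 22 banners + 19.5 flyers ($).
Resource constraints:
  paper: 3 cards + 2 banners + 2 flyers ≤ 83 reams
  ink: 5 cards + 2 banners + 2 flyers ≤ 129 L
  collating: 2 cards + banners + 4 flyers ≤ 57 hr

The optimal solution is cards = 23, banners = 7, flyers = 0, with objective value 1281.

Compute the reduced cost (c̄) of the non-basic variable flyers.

-2.5

Check each constraint at x*: paper 83/83 (tight); ink 129/129 (tight); collating 53/57 (slack 4).
Since collating is not tight, its dual is 0.
From A_Bᵀ y = c: 3·y_paper + 5·y_ink = 49; 2·y_paper + 2·y_ink = 22.
This yields shadow prices y_paper = 3, y_ink = 8.
Reduced cost of flyers: c₃ − yᵀa₃ = 19.5 − (3·2 + 8·2) = 19.5 − 22 = -2.5.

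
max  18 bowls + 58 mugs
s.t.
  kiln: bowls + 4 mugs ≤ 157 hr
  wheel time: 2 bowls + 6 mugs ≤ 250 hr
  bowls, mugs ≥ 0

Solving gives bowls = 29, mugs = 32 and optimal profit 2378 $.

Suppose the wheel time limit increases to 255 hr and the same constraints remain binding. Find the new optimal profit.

2413

At the optimum: kiln uses 157 of 157 (binding); wheel time uses 250 of 250 (binding).
The binding rows give the dual system: 1·y_kiln + 2·y_wheel time = 18 and 4·y_kiln + 6·y_wheel time = 58.
→ y_kiln = 4 and y_wheel time = 7.
Δz = y_wheel time·Δb = 7 × (5) = 35, so new z* = 2378 + 35 = 2413.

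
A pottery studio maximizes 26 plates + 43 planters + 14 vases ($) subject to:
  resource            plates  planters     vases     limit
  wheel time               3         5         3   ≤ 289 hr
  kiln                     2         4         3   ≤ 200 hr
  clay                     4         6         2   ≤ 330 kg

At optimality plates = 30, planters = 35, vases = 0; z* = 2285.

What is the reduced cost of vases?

At the optimum: wheel time uses 265 of 289 (slack = 24); kiln uses 200 of 200 (binding); clay uses 330 of 330 (binding).
By complementary slackness, y = 0 for the non-binding constraint.
The binding rows give the dual system: 2·y_kiln + 4·y_clay = 26 and 4·y_kiln + 6·y_clay = 43.
→ y_kiln = 4 and y_clay = 4.5.
Reduced cost of vases: c₃ − yᵀa₃ = 14 − (4·3 + 4.5·2) = 14 − 21 = -7.

-7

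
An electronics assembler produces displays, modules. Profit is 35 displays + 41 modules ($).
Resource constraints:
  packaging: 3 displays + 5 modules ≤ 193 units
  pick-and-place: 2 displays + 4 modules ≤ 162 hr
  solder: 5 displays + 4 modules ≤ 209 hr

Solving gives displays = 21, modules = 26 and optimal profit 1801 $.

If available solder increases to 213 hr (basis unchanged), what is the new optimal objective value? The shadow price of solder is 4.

Δb = 4, so new z* = 1801 + (4)·(4) = 1801 + 16 = 1817.

1817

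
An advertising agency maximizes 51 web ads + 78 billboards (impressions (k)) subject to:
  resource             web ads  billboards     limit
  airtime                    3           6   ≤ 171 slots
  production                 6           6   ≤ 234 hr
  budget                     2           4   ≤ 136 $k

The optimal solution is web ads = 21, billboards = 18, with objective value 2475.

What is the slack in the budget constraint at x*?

budget used = 2·21 + 4·18 = 114; slack = 136 − 114 = 22.

22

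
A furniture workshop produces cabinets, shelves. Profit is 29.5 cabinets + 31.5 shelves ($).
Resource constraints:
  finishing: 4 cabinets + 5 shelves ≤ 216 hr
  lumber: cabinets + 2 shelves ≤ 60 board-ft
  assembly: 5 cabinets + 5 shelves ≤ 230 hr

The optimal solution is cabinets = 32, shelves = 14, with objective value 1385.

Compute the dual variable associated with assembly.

At the optimum: finishing uses 198 of 216 (slack = 18); lumber uses 60 of 60 (binding); assembly uses 230 of 230 (binding).
By complementary slackness, y = 0 for the non-binding constraint.
The binding rows give the dual system: 1·y_lumber + 5·y_assembly = 29.5 and 2·y_lumber + 5·y_assembly = 31.5.
This yields shadow prices y_lumber = 2, y_assembly = 5.5.
Shadow price of assembly = 5.5.

5.5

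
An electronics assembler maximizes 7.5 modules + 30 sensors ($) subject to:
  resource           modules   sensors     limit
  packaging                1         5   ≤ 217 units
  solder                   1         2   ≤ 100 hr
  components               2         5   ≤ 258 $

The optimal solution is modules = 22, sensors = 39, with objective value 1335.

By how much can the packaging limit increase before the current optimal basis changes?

Binding constraints: packaging, solder. The basis is B = [[1,5],[1,2]] with det -3.
Per unit increase in packaging, x* moves by d = (-0.6667, 0.3333).
The basis stays optimal until modules reaches 0; allowable increase = 33 units.

33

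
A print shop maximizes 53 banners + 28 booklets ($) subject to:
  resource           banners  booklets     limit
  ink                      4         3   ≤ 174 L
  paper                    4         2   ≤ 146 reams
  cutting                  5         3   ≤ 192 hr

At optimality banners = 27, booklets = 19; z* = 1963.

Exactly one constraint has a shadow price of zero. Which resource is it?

ink

ink: 165/174 (slack 9)
paper: 146/146 (binding)
cutting: 192/192 (binding)
By complementary slackness, a constraint with positive slack has shadow price 0 → ink.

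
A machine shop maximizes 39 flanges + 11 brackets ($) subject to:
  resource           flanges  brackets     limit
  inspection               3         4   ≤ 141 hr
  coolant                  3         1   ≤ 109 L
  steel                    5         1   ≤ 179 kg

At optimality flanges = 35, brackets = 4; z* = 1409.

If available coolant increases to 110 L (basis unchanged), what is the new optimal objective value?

1417

Check each constraint at x*: inspection 121/141 (slack 20); coolant 109/109 (tight); steel 179/179 (tight).
Slack constraints have shadow price 0 (complementary slackness).
The binding rows give the dual system: 3·y_coolant + 5·y_steel = 39 and 1·y_coolant + 1·y_steel = 11.
→ y_coolant = 8 and y_steel = 3.
Δz = y_coolant·Δb = 8 × (1) = 8, so new z* = 1409 + 8 = 1417.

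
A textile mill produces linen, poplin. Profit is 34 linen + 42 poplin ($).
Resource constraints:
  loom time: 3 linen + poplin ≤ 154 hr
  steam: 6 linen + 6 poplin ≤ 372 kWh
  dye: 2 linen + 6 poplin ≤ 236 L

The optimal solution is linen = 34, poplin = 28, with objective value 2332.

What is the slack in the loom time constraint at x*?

24

loom time used = 3·34 + 1·28 = 130; slack = 154 − 130 = 24.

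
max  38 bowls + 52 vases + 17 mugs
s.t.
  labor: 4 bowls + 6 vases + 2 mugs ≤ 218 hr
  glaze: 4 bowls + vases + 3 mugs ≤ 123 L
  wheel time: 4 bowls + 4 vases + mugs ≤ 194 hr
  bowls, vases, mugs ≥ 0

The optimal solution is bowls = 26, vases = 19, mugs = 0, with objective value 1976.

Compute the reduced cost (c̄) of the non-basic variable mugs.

-3

Check each constraint at x*: labor 218/218 (tight); glaze 123/123 (tight); wheel time 180/194 (slack 14).
Since wheel time is not tight, its dual is 0.
Dual feasibility on the basic columns requires 4·y_labor + 4·y_glaze = 38, 6·y_labor + 1·y_glaze = 52.
→ y_labor = 8.5 and y_glaze = 1.
Reduced cost of mugs: c₃ − yᵀa₃ = 17 − (8.5·2 + 1·3) = 17 − 20 = -3.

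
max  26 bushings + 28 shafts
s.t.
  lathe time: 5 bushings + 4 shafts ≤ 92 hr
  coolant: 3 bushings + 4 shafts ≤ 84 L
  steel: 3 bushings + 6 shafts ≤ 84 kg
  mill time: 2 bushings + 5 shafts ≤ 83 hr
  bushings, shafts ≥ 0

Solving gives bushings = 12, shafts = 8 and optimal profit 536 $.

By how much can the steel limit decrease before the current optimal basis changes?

Binding constraints: lathe time, steel. The basis is B = [[5,4],[3,6]] with det 18.
Per unit decrease in steel, x* moves by d = (0.2222, -0.2778).
The basis stays optimal until shafts reaches 0; allowable decrease = 28.8 kg.

28.8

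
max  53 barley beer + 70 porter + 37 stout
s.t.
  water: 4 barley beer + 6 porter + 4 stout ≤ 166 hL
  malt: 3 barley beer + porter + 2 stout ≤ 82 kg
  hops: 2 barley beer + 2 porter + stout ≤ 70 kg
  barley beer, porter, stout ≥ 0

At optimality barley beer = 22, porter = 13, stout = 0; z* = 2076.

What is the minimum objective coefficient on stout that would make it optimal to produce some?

At the optimum: water uses 166 of 166 (binding); malt uses 79 of 82 (slack = 3); hops uses 70 of 70 (binding).
Since malt is not tight, its dual is 0.
Dual feasibility on the basic columns requires 4·y_water + 2·y_hops = 53, 6·y_water + 2·y_hops = 70.
→ y_water = 8.5 and y_hops = 9.5.
stout enters the basis when its profit ≥ yᵀa₃ = 8.5·4 + 9.5·1 = 43.5.

43.5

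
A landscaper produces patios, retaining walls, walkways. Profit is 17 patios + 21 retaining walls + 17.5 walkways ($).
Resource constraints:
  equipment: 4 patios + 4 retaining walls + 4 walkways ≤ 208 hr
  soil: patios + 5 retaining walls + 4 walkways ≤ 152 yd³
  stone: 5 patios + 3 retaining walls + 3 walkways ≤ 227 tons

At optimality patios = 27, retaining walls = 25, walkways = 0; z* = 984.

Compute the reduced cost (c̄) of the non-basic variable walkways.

-2.5

At the optimum: equipment uses 208 of 208 (binding); soil uses 152 of 152 (binding); stone uses 210 of 227 (slack = 17).
By complementary slackness, y = 0 for the non-binding constraint.
The binding rows give the dual system: 4·y_equipment + 1·y_soil = 17 and 4·y_equipment + 5·y_soil = 21.
Solving: y_equipment = 4, y_soil = 1.
Reduced cost of walkways: c₃ − yᵀa₃ = 17.5 − (4·4 + 1·4) = 17.5 − 20 = -2.5.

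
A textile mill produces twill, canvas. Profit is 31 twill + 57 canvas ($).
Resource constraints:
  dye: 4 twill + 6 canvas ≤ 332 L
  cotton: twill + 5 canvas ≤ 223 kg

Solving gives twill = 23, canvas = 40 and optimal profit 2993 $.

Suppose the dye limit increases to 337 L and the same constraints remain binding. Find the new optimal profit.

Check each constraint at x*: dye 332/332 (tight); cotton 223/223 (tight).
From A_Bᵀ y = c: 4·y_dye + 1·y_cotton = 31; 6·y_dye + 5·y_cotton = 57.
→ y_dye = 7 and y_cotton = 3.
Δz = y_dye·Δb = 7 × (5) = 35, so new z* = 2993 + 35 = 3028.

3028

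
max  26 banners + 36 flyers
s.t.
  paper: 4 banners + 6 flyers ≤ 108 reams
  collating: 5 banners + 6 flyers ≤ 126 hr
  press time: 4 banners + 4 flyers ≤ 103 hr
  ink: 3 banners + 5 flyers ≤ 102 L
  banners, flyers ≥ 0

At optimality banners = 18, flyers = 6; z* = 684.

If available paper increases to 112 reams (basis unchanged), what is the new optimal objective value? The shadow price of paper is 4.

700

Δb = 4, so new z* = 684 + (4)·(4) = 684 + 16 = 700.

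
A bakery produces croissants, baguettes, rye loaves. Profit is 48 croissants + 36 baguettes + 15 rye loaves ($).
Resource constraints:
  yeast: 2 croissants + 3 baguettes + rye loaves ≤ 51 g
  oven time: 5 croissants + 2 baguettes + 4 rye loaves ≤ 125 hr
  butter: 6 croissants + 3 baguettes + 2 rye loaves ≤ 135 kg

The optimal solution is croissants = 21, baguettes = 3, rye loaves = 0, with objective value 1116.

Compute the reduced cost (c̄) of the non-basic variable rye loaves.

-3

Check each constraint at x*: yeast 51/51 (tight); oven time 111/125 (slack 14); butter 135/135 (tight).
By complementary slackness, y = 0 for the non-binding constraint.
The binding rows give the dual system: 2·y_yeast + 6·y_butter = 48 and 3·y_yeast + 3·y_butter = 36.
This yields shadow prices y_yeast = 6, y_butter = 6.
Reduced cost of rye loaves: c₃ − yᵀa₃ = 15 − (6·1 + 6·2) = 15 − 18 = -3.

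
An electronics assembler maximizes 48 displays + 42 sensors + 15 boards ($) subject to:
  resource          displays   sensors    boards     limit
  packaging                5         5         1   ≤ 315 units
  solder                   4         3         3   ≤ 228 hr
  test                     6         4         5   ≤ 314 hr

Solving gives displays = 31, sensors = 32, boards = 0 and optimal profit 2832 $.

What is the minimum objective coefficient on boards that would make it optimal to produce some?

Binding: packaging and test. Non-binding: solder (8 unused).
Since solder is not tight, its dual is 0.
From A_Bᵀ y = c: 5·y_packaging + 6·y_test = 48; 5·y_packaging + 4·y_test = 42.
→ y_packaging = 6 and y_test = 3.
boards enters the basis when its profit ≥ yᵀa₃ = 6·1 + 3·5 = 21.

21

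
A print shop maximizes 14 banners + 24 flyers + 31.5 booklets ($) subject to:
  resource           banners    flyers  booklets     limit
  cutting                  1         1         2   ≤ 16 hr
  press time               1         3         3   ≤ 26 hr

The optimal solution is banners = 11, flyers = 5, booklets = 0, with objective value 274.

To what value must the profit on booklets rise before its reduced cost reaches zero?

Both cutting and press time are binding at x*.
Dual feasibility on the basic columns requires 1·y_cutting + 1·y_press time = 14, 1·y_cutting + 3·y_press time = 24.
This yields shadow prices y_cutting = 9, y_press time = 5.
booklets enters the basis when its profit ≥ yᵀa₃ = 9·2 + 5·3 = 33.

33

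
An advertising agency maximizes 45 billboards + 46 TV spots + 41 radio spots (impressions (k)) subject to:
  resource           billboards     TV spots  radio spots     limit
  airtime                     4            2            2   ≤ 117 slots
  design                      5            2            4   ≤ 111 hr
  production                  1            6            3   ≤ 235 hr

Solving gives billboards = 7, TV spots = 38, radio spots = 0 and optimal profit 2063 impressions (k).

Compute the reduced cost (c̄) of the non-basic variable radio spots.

-6

Check each constraint at x*: airtime 104/117 (slack 13); design 111/111 (tight); production 235/235 (tight).
Slack constraints have shadow price 0 (complementary slackness).
The binding rows give the dual system: 5·y_design + 1·y_production = 45 and 2·y_design + 6·y_production = 46.
This yields shadow prices y_design = 8, y_production = 5.
Reduced cost of radio spots: c₃ − yᵀa₃ = 41 − (8·4 + 5·3) = 41 − 47 = -6.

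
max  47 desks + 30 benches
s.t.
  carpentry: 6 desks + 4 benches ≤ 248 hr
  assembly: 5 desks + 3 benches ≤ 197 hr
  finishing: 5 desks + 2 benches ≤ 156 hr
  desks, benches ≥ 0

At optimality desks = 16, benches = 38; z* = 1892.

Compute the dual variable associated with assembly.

Check each constraint at x*: carpentry 248/248 (tight); assembly 194/197 (slack 3); finishing 156/156 (tight).
By complementary slackness, y = 0 for the non-binding constraint.
From A_Bᵀ y = c: 6·y_carpentry + 5·y_finishing = 47; 4·y_carpentry + 2·y_finishing = 30.
This yields shadow prices y_carpentry = 7, y_finishing = 1.
Shadow price of assembly = 0.

0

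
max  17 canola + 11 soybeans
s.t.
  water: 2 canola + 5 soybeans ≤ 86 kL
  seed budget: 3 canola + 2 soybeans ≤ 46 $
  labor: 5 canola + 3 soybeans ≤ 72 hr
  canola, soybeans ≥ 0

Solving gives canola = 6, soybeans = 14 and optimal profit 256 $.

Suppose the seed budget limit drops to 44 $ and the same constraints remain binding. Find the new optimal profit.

Check each constraint at x*: water 82/86 (slack 4); seed budget 46/46 (tight); labor 72/72 (tight).
Since water is not tight, its dual is 0.
The binding rows give the dual system: 3·y_seed budget + 5·y_labor = 17 and 2·y_seed budget + 3·y_labor = 11.
Solving: y_seed budget = 4, y_labor = 1.
Δz = y_seed budget·Δb = 4 × (-2) = -8, so new z* = 256 − 8 = 248.

248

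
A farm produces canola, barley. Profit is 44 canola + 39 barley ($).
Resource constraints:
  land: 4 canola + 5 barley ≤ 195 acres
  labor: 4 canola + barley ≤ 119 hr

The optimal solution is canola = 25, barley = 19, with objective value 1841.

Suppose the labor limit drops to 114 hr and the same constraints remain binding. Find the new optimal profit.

1821

At the optimum: land uses 195 of 195 (binding); labor uses 119 of 119 (binding).
From A_Bᵀ y = c: 4·y_land + 4·y_labor = 44; 5·y_land + 1·y_labor = 39.
This yields shadow prices y_land = 7, y_labor = 4.
Δz = y_labor·Δb = 4 × (-5) = -20, so new z* = 1841 − 20 = 1821.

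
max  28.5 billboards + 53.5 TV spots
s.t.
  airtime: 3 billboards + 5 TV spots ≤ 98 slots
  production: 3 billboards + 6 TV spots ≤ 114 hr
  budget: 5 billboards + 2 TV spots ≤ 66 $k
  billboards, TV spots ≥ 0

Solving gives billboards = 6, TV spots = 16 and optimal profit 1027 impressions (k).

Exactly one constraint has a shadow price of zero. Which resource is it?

budget

airtime: 98/98 (binding)
production: 114/114 (binding)
budget: 62/66 (slack 4)
By complementary slackness, a constraint with positive slack has shadow price 0 → budget.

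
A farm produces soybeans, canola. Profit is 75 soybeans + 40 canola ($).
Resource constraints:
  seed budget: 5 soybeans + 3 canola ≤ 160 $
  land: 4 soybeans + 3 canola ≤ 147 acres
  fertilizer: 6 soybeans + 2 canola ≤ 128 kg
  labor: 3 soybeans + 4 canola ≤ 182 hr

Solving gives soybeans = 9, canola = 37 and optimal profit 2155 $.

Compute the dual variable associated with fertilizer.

Binding: land and fertilizer. Non-binding: seed budget (4 unused), labor (7 unused).
By complementary slackness, y = 0 for the non-binding constraints.
The binding rows give the dual system: 4·y_land + 6·y_fertilizer = 75 and 3·y_land + 2·y_fertilizer = 40.
Solving: y_land = 9, y_fertilizer = 6.5.
Shadow price of fertilizer = 6.5.

6.5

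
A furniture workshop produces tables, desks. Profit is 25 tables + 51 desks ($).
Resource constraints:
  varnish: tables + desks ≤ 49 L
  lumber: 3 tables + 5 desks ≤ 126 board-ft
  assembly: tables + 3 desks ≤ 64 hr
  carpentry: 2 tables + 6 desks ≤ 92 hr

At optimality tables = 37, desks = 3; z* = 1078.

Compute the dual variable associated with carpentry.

3.5

At the optimum: varnish uses 40 of 49 (slack = 9); lumber uses 126 of 126 (binding); assembly uses 46 of 64 (slack = 18); carpentry uses 92 of 92 (binding).
By complementary slackness, y = 0 for the non-binding constraints.
Dual feasibility on the basic columns requires 3·y_lumber + 2·y_carpentry = 25, 5·y_lumber + 6·y_carpentry = 51.
Solving: y_lumber = 6, y_carpentry = 3.5.
Shadow price of carpentry = 3.5.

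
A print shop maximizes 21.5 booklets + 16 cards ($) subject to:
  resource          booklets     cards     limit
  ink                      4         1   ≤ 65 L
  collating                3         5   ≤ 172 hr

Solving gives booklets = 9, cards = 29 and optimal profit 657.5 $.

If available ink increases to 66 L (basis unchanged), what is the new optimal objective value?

661

At the optimum: ink uses 65 of 65 (binding); collating uses 172 of 172 (binding).
From A_Bᵀ y = c: 4·y_ink + 3·y_collating = 21.5; 1·y_ink + 5·y_collating = 16.
Solving: y_ink = 3.5, y_collating = 2.5.
Δz = y_ink·Δb = 3.5 × (1) = 3.5, so new z* = 657.5 + 3.5 = 661.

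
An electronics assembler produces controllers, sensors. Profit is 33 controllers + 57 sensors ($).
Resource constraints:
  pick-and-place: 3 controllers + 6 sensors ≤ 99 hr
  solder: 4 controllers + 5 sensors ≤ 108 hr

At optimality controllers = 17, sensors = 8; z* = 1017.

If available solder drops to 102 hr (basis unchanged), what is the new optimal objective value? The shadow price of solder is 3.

Δb = -6, so new z* = 1017 + (3)·(-6) = 1017 − 18 = 999.

999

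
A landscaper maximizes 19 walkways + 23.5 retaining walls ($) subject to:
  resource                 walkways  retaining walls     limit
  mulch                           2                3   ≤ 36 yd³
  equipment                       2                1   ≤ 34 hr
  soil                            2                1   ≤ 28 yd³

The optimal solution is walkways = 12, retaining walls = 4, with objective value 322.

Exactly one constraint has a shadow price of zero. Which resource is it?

mulch: 36/36 (binding)
equipment: 28/34 (slack 6)
soil: 28/28 (binding)
By complementary slackness, a constraint with positive slack has shadow price 0 → equipment.

equipment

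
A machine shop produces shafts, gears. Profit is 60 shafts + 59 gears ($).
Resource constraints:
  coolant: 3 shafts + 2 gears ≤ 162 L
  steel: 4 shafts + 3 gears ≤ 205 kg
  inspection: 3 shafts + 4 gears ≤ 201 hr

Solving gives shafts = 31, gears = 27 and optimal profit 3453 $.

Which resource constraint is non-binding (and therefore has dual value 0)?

coolant: 147/162 (slack 15)
steel: 205/205 (binding)
inspection: 201/201 (binding)
By complementary slackness, a constraint with positive slack has shadow price 0 → coolant.

coolant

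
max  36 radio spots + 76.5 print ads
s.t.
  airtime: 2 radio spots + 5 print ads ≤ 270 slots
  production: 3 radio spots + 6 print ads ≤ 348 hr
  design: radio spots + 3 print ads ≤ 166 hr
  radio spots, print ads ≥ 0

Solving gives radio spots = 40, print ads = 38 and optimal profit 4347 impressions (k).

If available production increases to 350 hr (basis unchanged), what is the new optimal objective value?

4365

At the optimum: airtime uses 270 of 270 (binding); production uses 348 of 348 (binding); design uses 154 of 166 (slack = 12).
By complementary slackness, y = 0 for the non-binding constraint.
The binding rows give the dual system: 2·y_airtime + 3·y_production = 36 and 5·y_airtime + 6·y_production = 76.5.
→ y_airtime = 4.5 and y_production = 9.
Δz = y_production·Δb = 9 × (2) = 18, so new z* = 4347 + 18 = 4365.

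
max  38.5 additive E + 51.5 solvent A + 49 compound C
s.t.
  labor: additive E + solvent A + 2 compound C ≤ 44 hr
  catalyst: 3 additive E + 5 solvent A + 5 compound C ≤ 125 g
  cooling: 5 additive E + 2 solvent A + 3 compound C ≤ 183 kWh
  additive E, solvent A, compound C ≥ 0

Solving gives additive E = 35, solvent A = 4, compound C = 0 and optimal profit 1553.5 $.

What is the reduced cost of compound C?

Check each constraint at x*: labor 39/44 (slack 5); catalyst 125/125 (tight); cooling 183/183 (tight).
Since labor is not tight, its dual is 0.
Dual feasibility on the basic columns requires 3·y_catalyst + 5·y_cooling = 38.5, 5·y_catalyst + 2·y_cooling = 51.5.
This yields shadow prices y_catalyst = 9.5, y_cooling = 2.
Reduced cost of compound C: c₃ − yᵀa₃ = 49 − (9.5·5 + 2·3) = 49 − 53.5 = -4.5.

-4.5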